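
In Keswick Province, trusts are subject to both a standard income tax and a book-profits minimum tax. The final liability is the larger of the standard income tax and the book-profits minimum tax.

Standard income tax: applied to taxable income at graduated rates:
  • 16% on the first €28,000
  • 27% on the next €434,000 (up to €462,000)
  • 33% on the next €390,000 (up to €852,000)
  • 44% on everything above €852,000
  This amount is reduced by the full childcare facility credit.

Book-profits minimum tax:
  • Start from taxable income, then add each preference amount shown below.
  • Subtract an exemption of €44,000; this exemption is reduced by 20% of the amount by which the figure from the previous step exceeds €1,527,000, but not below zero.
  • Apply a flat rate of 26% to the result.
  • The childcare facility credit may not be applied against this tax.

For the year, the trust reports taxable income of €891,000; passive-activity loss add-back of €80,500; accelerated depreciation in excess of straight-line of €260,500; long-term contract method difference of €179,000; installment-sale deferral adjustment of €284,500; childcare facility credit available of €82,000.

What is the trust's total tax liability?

Book-profits minimum tax:
  Adjusted income: €891,000 + €80,500 + €260,500 + €179,000 + €284,500 = €1,695,500
  Exemption: €44,000 − 20% × (€1,695,500 − €1,527,000) = €44,000 − €33,700 = €10,300
  Base: €1,695,500 − €10,300 = €1,685,200
  €1,685,200 × 26% = €438,152

Standard income tax:
  €28,000 × 16% = €4,480
  €434,000 × 27% = €117,180
  €390,000 × 33% = €128,700
  €39,000 × 44% = €17,160
  → €267,520
  Less childcare facility credit €82,000 → €185,520

€438,152 > €185,520, so the book-profits minimum tax is the binding amount.

€438,152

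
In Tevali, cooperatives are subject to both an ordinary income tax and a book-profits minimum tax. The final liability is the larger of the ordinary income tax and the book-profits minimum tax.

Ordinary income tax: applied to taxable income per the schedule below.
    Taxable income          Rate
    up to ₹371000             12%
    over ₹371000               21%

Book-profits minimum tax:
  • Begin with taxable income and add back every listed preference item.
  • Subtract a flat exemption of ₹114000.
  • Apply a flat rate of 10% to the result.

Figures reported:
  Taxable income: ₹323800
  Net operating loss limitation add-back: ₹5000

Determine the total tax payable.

Ordinary income tax:
  ₹323800 × 12% = ₹38856

Book-profits minimum tax:
  Adjusted income: ₹323800 + ₹5000 = ₹328800
  Less exemption ₹114000 → base ₹214800
  ₹214800 × 10% = ₹21480

₹38856 > ₹21480, so the ordinary income tax governs.

₹38856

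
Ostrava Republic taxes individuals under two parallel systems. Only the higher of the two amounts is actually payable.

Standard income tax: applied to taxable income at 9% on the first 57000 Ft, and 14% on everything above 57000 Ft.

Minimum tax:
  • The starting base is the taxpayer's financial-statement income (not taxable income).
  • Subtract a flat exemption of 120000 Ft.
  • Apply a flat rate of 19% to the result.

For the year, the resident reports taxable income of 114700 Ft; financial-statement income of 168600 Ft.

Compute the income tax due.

13208 Ft

Standard income tax:
  57000 Ft × 9% = 5130 Ft
  57700 Ft × 14% = 8078 Ft
  → 13208 Ft

Minimum tax:
  Base (financial-statement income): 168600 Ft
  Less exemption 120000 Ft → base 48600 Ft
  48600 Ft × 19% = 9234 Ft

13208 Ft > 9234 Ft, so the standard income tax governs.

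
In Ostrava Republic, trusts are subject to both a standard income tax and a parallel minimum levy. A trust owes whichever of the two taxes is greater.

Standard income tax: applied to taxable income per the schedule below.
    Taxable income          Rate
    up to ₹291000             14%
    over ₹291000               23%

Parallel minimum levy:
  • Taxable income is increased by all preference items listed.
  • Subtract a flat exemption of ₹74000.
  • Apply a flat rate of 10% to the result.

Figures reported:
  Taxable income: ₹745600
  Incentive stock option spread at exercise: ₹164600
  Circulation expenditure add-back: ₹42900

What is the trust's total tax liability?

Parallel minimum levy:
  Adjusted income: ₹745600 + ₹164600 + ₹42900 = ₹953100
  Less exemption ₹74000 → base ₹879100
  ₹879100 × 10% = ₹87910

Standard income tax:
  ₹291000 × 14% = ₹40740
  ₹454600 × 23% = ₹104558
  → ₹145298

₹145298 > ₹87910, so the standard income tax governs.

₹145298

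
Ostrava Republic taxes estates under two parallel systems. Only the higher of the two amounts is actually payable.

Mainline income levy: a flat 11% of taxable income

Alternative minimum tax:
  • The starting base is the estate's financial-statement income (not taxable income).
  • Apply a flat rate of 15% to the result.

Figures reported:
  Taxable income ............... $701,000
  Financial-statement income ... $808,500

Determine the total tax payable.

Mainline income levy:
  $701,000 × 11% = $77,110

Alternative minimum tax:
  Base (financial-statement income): $808,500
  $808,500 × 15% = $121,275

$121,275 > $77,110, so the alternative minimum tax is the binding amount.

$121,275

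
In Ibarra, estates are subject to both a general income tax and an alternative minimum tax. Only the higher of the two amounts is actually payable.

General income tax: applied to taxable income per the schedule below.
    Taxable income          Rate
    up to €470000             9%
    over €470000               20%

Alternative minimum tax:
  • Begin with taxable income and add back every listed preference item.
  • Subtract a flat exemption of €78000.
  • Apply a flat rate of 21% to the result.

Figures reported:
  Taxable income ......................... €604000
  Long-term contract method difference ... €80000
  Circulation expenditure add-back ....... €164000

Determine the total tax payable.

€161700

General income tax:
  €470000 × 9% = €42300
  €134000 × 20% = €26800
  → €69100

Alternative minimum tax:
  Adjusted income: €604000 + €80000 + €164000 = €848000
  Less exemption €78000 → base €770000
  €770000 × 21% = €161700

€161700 > €69100, so the alternative minimum tax is the binding amount.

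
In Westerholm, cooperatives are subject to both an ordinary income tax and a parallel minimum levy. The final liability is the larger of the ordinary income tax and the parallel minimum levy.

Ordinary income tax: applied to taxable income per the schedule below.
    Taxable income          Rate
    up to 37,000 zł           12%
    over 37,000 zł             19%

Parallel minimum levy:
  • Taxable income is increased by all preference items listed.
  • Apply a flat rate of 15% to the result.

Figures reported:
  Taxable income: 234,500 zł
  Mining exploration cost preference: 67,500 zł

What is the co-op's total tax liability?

Parallel minimum levy:
  Adjusted income: 234,500 zł + 67,500 zł = 302,000 zł
  302,000 zł × 15% = 45,300 zł

Ordinary income tax:
  37,000 zł × 12% = 4,440 zł
  197,500 zł × 19% = 37,525 zł
  → 41,965 zł

45,300 zł > 41,965 zł, so the parallel minimum levy is the binding amount.

45,300 zł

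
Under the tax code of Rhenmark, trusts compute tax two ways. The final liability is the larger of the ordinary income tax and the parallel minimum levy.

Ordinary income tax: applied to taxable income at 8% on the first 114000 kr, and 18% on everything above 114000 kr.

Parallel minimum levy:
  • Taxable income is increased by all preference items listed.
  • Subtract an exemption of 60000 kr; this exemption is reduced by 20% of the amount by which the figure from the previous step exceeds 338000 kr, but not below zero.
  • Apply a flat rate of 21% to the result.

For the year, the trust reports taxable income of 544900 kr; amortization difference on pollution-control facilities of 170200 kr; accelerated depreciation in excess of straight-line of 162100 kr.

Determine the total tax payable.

184212 kr

Ordinary income tax:
  114000 kr × 8% = 9120 kr
  430900 kr × 18% = 77562 kr
  → 86682 kr

Parallel minimum levy:
  Adjusted income: 544900 kr + 170200 kr + 162100 kr = 877200 kr
  Exemption: 20% × (877200 kr − 338000 kr) = 107840 kr ≥ 60000 kr, so the exemption is fully phased out
  Base: 877200 kr − 0 kr = 877200 kr
  877200 kr × 21% = 184212 kr

184212 kr > 86682 kr, so the parallel minimum levy is the binding amount.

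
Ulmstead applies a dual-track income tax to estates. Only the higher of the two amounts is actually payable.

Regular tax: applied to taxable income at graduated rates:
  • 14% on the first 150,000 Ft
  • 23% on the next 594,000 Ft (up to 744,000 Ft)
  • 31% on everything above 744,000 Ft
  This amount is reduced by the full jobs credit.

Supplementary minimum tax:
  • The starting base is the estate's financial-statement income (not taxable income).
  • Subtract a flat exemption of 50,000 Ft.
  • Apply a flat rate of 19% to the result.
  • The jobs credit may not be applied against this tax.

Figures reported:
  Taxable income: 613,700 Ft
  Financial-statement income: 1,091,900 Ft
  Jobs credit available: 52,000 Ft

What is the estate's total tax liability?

Supplementary minimum tax:
  Base (financial-statement income): 1,091,900 Ft
  Less exemption 50,000 Ft → base 1,041,900 Ft
  1,041,900 Ft × 19% = 197,961 Ft

Regular tax:
  150,000 Ft × 14% = 21,000 Ft
  463,700 Ft × 23% = 106,651 Ft
  → 127,651 Ft
  Less jobs credit 52,000 Ft → 75,651 Ft

197,961 Ft > 75,651 Ft, so the supplementary minimum tax is the binding amount.

197,961 Ft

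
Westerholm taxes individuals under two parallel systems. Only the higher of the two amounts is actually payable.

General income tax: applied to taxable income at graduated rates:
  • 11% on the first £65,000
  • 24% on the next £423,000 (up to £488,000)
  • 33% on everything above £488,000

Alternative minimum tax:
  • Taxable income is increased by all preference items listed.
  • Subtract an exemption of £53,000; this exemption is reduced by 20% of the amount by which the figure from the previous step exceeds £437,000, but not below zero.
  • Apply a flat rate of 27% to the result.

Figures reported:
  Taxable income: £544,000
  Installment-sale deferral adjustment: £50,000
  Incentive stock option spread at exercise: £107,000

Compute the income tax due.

£189,216

Alternative minimum tax:
  Adjusted income: £544,000 + £50,000 + £107,000 = £701,000
  Exemption: £53,000 − 20% × (£701,000 − £437,000) = £53,000 − £52,800 = £200
  Base: £701,000 − £200 = £700,800
  £700,800 × 27% = £189,216

General income tax:
  £65,000 × 11% = £7,150
  £423,000 × 24% = £101,520
  £56,000 × 33% = £18,480
  → £127,150

£189,216 > £127,150, so the alternative minimum tax is the binding amount.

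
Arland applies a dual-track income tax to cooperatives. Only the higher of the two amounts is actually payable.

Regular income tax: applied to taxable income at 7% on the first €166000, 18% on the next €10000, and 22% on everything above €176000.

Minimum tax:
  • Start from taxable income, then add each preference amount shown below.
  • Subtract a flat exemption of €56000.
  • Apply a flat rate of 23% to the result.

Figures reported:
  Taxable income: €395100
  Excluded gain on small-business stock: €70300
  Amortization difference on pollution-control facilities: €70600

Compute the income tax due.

€110400

Minimum tax:
  Adjusted income: €395100 + €70300 + €70600 = €536000
  Less exemption €56000 → base €480000
  €480000 × 23% = €110400

Regular income tax:
  €166000 × 7% = €11620
  €10000 × 18% = €1800
  €219100 × 22% = €48202
  → €61622

€110400 > €61622, so the minimum tax is the binding amount.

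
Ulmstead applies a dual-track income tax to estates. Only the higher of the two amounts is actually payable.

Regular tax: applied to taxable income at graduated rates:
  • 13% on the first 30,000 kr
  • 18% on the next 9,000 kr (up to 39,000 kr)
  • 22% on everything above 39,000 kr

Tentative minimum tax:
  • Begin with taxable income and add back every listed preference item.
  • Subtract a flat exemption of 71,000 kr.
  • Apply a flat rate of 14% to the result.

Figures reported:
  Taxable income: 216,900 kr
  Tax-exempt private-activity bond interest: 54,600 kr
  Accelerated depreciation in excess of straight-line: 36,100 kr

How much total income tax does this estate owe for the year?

Tentative minimum tax:
  Adjusted income: 216,900 kr + 54,600 kr + 36,100 kr = 307,600 kr
  Less exemption 71,000 kr → base 236,600 kr
  236,600 kr × 14% = 33,124 kr

Regular tax:
  30,000 kr × 13% = 3,900 kr
  9,000 kr × 18% = 1,620 kr
  177,900 kr × 22% = 39,138 kr
  → 44,658 kr

44,658 kr > 33,124 kr, so the regular tax governs.

44,658 kr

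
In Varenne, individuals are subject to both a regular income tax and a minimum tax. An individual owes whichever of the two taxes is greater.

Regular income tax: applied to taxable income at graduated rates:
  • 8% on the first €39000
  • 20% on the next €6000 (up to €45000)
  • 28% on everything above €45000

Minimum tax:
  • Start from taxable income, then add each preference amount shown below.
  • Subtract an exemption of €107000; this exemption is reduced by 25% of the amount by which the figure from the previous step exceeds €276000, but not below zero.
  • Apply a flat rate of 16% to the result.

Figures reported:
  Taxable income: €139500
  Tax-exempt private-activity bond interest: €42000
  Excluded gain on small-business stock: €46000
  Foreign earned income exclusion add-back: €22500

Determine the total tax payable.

Regular income tax:
  €39000 × 8% = €3120
  €6000 × 20% = €1200
  €94500 × 28% = €26460
  → €30780

Minimum tax:
  Adjusted income: €139500 + €42000 + €46000 + €22500 = €250000
  Exemption: €250000 ≤ €276000, so full €107000 applies
  Base: €250000 − €107000 = €143000
  €143000 × 16% = €22880

€30780 > €22880, so the regular income tax governs.

€30780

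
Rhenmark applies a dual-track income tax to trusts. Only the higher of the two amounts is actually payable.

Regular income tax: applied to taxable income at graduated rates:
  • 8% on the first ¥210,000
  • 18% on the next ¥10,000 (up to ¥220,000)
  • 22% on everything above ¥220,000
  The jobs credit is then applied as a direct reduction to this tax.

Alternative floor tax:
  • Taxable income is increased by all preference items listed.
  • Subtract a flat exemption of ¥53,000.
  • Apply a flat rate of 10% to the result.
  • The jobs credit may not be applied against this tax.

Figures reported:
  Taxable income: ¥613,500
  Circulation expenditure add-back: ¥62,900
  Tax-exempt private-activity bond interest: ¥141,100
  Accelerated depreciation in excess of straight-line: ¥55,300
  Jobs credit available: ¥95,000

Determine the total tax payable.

Alternative floor tax:
  Adjusted income: ¥613,500 + ¥62,900 + ¥141,100 + ¥55,300 = ¥872,800
  Less exemption ¥53,000 → base ¥819,800
  ¥819,800 × 10% = ¥81,980

Regular income tax:
  ¥210,000 × 8% = ¥16,800
  ¥10,000 × 18% = ¥1,800
  ¥393,500 × 22% = ¥86,570
  → ¥105,170
  Less jobs credit ¥95,000 → ¥10,170

¥81,980 > ¥10,170, so the alternative floor tax is the binding amount.

¥81,980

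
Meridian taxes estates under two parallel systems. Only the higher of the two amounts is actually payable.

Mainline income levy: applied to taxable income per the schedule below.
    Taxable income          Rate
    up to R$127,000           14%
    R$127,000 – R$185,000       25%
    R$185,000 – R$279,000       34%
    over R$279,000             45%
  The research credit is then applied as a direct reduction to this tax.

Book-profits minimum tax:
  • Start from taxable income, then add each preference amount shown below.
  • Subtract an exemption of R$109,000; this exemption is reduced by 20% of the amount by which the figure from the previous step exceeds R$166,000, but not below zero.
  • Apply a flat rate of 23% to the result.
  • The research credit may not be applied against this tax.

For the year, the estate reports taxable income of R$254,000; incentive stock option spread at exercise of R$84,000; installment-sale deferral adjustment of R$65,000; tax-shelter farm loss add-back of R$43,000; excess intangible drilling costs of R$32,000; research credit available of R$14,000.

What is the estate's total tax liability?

R$99,222

Mainline income levy:
  R$127,000 × 14% = R$17,780
  R$58,000 × 25% = R$14,500
  R$69,000 × 34% = R$23,460
  → R$55,740
  Less research credit R$14,000 → R$41,740

Book-profits minimum tax:
  Adjusted income: R$254,000 + R$84,000 + R$65,000 + R$43,000 + R$32,000 = R$478,000
  Exemption: R$109,000 − 20% × (R$478,000 − R$166,000) = R$109,000 − R$62,400 = R$46,600
  Base: R$478,000 − R$46,600 = R$431,400
  R$431,400 × 23% = R$99,222

R$99,222 > R$41,740, so the book-profits minimum tax is the binding amount.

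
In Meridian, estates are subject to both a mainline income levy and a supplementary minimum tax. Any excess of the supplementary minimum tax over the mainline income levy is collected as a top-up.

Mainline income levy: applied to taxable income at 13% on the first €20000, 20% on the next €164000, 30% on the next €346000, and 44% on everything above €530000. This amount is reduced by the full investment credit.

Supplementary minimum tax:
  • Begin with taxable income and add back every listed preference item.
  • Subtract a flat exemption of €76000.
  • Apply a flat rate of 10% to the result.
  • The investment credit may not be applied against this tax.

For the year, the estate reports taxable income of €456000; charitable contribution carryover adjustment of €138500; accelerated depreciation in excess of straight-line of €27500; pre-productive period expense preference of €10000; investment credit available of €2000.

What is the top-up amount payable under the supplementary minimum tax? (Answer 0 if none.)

Mainline income levy:
  €20000 × 13% = €2600
  €164000 × 20% = €32800
  €272000 × 30% = €81600
  → €117000
  Less investment credit €2000 → €115000

Supplementary minimum tax:
  Adjusted income: €456000 + €138500 + €27500 + €10000 = €632000
  Less exemption €76000 → base €556000
  €556000 × 10% = €55600

€55600 ≤ €115000, so no add-on is due.

€0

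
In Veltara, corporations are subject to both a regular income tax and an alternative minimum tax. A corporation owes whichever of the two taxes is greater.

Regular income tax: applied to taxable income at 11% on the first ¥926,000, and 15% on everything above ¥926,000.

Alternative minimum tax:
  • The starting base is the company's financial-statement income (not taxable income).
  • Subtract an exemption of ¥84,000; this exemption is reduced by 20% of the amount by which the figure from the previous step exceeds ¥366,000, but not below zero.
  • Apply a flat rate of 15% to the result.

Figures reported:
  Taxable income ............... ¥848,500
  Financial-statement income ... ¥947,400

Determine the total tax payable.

¥142,110

Regular income tax:
  ¥848,500 × 11% = ¥93,335

Alternative minimum tax:
  Base (financial-statement income): ¥947,400
  Exemption: 20% × (¥947,400 − ¥366,000) = ¥116,280 ≥ ¥84,000, so the exemption is fully phased out
  Base: ¥947,400 − ¥0 = ¥947,400
  ¥947,400 × 15% = ¥142,110

¥142,110 > ¥93,335, so the alternative minimum tax is the binding amount.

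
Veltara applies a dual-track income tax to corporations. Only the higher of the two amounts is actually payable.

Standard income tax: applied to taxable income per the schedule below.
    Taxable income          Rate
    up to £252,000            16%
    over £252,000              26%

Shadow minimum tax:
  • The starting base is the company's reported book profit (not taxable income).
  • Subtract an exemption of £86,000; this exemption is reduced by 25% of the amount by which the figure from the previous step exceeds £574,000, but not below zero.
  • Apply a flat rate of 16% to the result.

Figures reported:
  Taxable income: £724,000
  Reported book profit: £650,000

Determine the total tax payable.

Shadow minimum tax:
  Base (reported book profit): £650,000
  Exemption: £86,000 − 25% × (£650,000 − £574,000) = £86,000 − £19,000 = £67,000
  Base: £650,000 − £67,000 = £583,000
  £583,000 × 16% = £93,280

Standard income tax:
  £252,000 × 16% = £40,320
  £472,000 × 26% = £122,720
  → £163,040

£163,040 > £93,280, so the standard income tax governs.

£163,040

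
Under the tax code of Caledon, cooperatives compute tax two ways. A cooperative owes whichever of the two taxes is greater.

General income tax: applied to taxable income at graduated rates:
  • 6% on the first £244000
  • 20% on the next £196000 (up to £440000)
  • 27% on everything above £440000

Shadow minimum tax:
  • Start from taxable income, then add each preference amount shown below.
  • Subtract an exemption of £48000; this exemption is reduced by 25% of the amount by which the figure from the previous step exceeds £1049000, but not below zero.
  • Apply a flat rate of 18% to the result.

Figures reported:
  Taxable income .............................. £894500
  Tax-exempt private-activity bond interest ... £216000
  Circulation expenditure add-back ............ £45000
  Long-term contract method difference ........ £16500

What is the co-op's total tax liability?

General income tax:
  £244000 × 6% = £14640
  £196000 × 20% = £39200
  £454500 × 27% = £122715
  → £176555

Shadow minimum tax:
  Adjusted income: £894500 + £216000 + £45000 + £16500 = £1172000
  Exemption: £48000 − 25% × (£1172000 − £1049000) = £48000 − £30750 = £17250
  Base: £1172000 − £17250 = £1154750
  £1154750 × 18% = £207855

£207855 > £176555, so the shadow minimum tax is the binding amount.

£207855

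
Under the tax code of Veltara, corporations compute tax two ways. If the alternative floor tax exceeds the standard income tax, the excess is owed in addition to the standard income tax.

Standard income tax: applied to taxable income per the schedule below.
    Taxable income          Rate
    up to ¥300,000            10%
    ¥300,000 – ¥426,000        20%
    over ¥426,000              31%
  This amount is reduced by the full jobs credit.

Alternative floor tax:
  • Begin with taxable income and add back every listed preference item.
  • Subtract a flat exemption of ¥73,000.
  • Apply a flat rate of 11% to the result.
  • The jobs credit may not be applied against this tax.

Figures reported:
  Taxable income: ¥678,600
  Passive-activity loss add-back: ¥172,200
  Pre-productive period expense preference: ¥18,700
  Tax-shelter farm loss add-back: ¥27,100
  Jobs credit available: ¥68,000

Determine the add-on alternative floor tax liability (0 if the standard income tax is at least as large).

Standard income tax:
  ¥300,000 × 10% = ¥30,000
  ¥126,000 × 20% = ¥25,200
  ¥252,600 × 31% = ¥78,306
  → ¥133,506
  Less jobs credit ¥68,000 → ¥65,506

Alternative floor tax:
  Adjusted income: ¥678,600 + ¥172,200 + ¥18,700 + ¥27,100 = ¥896,600
  Less exemption ¥73,000 → base ¥823,600
  ¥823,600 × 11% = ¥90,596

Excess of alternative floor tax over standard income tax: ¥90,596 − ¥65,506 = ¥25,090.

¥25,090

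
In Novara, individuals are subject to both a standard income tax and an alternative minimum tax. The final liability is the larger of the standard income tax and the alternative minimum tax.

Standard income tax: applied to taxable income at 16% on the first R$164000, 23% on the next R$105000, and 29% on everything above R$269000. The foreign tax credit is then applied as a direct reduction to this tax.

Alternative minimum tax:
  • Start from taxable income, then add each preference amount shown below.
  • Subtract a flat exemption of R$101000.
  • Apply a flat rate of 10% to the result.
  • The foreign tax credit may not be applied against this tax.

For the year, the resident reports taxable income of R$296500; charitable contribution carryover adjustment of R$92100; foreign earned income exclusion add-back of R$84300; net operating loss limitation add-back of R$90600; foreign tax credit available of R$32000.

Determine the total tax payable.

Alternative minimum tax:
  Adjusted income: R$296500 + R$92100 + R$84300 + R$90600 = R$563500
  Less exemption R$101000 → base R$462500
  R$462500 × 10% = R$46250

Standard income tax:
  R$164000 × 16% = R$26240
  R$105000 × 23% = R$24150
  R$27500 × 29% = R$7975
  → R$58365
  Less foreign tax credit R$32000 → R$26365

R$46250 > R$26365, so the alternative minimum tax is the binding amount.

R$46250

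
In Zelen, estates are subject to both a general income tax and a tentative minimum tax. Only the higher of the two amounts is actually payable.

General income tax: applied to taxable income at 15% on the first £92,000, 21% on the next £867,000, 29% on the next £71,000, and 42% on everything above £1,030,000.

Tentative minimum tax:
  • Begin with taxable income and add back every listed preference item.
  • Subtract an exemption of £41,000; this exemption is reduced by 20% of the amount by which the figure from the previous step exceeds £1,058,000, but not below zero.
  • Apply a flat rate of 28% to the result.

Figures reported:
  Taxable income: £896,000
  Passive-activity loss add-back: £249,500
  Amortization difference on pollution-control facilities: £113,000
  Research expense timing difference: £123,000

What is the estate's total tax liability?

£386,820

General income tax:
  £92,000 × 15% = £13,800
  £804,000 × 21% = £168,840
  → £182,640

Tentative minimum tax:
  Adjusted income: £896,000 + £249,500 + £113,000 + £123,000 = £1,381,500
  Exemption: 20% × (£1,381,500 − £1,058,000) = £64,700 ≥ £41,000, so the exemption is fully phased out
  Base: £1,381,500 − £0 = £1,381,500
  £1,381,500 × 28% = £386,820

£386,820 > £182,640, so the tentative minimum tax is the binding amount.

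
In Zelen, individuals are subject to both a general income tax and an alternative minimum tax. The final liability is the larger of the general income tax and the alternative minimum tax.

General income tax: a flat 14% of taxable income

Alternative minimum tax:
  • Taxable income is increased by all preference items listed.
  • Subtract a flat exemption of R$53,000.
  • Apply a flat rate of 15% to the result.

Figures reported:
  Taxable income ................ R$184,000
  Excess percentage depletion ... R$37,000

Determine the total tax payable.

Alternative minimum tax:
  Adjusted income: R$184,000 + R$37,000 = R$221,000
  Less exemption R$53,000 → base R$168,000
  R$168,000 × 15% = R$25,200

General income tax:
  R$184,000 × 14% = R$25,760

R$25,760 > R$25,200, so the general income tax governs.

R$25,760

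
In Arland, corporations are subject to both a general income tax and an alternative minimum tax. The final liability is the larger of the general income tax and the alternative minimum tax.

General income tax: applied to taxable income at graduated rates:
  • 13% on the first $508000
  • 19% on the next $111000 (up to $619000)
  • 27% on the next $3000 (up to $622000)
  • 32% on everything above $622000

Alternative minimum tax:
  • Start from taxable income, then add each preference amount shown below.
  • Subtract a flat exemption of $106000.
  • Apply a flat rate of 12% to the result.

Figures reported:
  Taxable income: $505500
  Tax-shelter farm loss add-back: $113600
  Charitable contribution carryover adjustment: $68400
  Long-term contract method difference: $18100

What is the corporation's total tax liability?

$71952

Alternative minimum tax:
  Adjusted income: $505500 + $113600 + $68400 + $18100 = $705600
  Less exemption $106000 → base $599600
  $599600 × 12% = $71952

General income tax:
  $505500 × 13% = $65715

$71952 > $65715, so the alternative minimum tax is the binding amount.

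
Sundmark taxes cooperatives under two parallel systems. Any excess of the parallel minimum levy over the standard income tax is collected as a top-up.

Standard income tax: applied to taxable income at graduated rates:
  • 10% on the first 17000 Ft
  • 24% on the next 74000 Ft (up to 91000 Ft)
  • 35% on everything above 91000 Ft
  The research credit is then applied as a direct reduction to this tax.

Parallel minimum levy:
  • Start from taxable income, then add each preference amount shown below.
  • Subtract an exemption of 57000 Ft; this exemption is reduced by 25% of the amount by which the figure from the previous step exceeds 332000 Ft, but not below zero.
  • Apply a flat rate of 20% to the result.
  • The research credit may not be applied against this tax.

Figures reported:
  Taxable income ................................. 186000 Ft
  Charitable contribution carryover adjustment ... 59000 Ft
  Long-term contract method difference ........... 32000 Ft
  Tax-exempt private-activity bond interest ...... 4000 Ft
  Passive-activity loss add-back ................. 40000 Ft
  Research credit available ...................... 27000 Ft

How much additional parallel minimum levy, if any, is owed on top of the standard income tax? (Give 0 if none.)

Standard income tax:
  17000 Ft × 10% = 1700 Ft
  74000 Ft × 24% = 17760 Ft
  95000 Ft × 35% = 33250 Ft
  → 52710 Ft
  Less research credit 27000 Ft → 25710 Ft

Parallel minimum levy:
  Adjusted income: 186000 Ft + 59000 Ft + 32000 Ft + 4000 Ft + 40000 Ft = 321000 Ft
  Exemption: 321000 Ft ≤ 332000 Ft, so full 57000 Ft applies
  Base: 321000 Ft − 57000 Ft = 264000 Ft
  264000 Ft × 20% = 52800 Ft

Excess of parallel minimum levy over standard income tax: 52800 Ft − 25710 Ft = 27090 Ft.

27090 Ft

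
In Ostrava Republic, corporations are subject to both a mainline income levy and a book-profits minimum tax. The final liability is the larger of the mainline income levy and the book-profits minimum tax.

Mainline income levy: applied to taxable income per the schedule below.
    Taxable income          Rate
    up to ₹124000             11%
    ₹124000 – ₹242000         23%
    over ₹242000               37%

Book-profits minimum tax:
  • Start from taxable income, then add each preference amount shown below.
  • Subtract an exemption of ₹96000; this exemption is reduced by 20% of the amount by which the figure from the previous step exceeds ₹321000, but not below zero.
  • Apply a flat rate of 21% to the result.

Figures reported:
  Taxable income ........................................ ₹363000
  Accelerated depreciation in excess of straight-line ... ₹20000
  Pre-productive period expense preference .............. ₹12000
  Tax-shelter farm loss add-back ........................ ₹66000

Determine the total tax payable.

Mainline income levy:
  ₹124000 × 11% = ₹13640
  ₹118000 × 23% = ₹27140
  ₹121000 × 37% = ₹44770
  → ₹85550

Book-profits minimum tax:
  Adjusted income: ₹363000 + ₹20000 + ₹12000 + ₹66000 = ₹461000
  Exemption: ₹96000 − 20% × (₹461000 − ₹321000) = ₹96000 − ₹28000 = ₹68000
  Base: ₹461000 − ₹68000 = ₹393000
  ₹393000 × 21% = ₹82530

₹85550 > ₹82530, so the mainline income levy governs.

₹85550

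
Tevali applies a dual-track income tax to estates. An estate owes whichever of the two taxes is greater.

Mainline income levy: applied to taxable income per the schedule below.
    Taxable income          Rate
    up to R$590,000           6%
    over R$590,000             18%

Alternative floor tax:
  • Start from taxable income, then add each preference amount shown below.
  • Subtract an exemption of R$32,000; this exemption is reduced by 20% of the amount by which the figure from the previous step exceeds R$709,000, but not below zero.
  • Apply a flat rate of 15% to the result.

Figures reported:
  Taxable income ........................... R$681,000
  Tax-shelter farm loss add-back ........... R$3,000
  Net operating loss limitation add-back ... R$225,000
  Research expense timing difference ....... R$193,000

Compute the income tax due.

R$165,300

Mainline income levy:
  R$590,000 × 6% = R$35,400
  R$91,000 × 18% = R$16,380
  → R$51,780

Alternative floor tax:
  Adjusted income: R$681,000 + R$3,000 + R$225,000 + R$193,000 = R$1,102,000
  Exemption: 20% × (R$1,102,000 − R$709,000) = R$78,600 ≥ R$32,000, so the exemption is fully phased out
  Base: R$1,102,000 − R$0 = R$1,102,000
  R$1,102,000 × 15% = R$165,300

R$165,300 > R$51,780, so the alternative floor tax is the binding amount.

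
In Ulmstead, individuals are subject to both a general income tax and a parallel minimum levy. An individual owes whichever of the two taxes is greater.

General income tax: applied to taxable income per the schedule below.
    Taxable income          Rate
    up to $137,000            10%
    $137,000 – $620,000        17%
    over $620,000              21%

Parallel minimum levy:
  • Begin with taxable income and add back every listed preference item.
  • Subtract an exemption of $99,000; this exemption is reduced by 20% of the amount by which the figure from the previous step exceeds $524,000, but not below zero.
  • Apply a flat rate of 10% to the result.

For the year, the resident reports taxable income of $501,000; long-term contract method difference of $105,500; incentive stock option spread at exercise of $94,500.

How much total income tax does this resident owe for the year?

$75,580

General income tax:
  $137,000 × 10% = $13,700
  $364,000 × 17% = $61,880
  → $75,580

Parallel minimum levy:
  Adjusted income: $501,000 + $105,500 + $94,500 = $701,000
  Exemption: $99,000 − 20% × ($701,000 − $524,000) = $99,000 − $35,400 = $63,600
  Base: $701,000 − $63,600 = $637,400
  $637,400 × 10% = $63,740

$75,580 > $63,740, so the general income tax governs.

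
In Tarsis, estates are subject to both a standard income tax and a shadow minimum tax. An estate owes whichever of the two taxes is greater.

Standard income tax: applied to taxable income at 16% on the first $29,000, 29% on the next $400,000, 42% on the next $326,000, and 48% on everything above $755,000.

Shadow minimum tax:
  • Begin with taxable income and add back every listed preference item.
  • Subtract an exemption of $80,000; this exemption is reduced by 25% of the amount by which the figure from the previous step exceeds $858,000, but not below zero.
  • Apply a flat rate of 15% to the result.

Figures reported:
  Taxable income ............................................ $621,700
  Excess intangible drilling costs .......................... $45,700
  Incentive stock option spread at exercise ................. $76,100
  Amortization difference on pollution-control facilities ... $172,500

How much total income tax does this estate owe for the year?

$201,574

Standard income tax:
  $29,000 × 16% = $4,640
  $400,000 × 29% = $116,000
  $192,700 × 42% = $80,934
  → $201,574

Shadow minimum tax:
  Adjusted income: $621,700 + $45,700 + $76,100 + $172,500 = $916,000
  Exemption: $80,000 − 25% × ($916,000 − $858,000) = $80,000 − $14,500 = $65,500
  Base: $916,000 − $65,500 = $850,500
  $850,500 × 15% = $127,575

$201,574 > $127,575, so the standard income tax governs.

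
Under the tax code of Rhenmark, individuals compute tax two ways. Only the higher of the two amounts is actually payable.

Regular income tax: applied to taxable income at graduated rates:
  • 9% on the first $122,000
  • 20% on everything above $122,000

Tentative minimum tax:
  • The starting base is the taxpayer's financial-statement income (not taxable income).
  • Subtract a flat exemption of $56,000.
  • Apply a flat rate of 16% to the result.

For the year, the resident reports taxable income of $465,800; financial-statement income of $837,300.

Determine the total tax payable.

$125,008

Regular income tax:
  $122,000 × 9% = $10,980
  $343,800 × 20% = $68,760
  → $79,740

Tentative minimum tax:
  Base (financial-statement income): $837,300
  Less exemption $56,000 → base $781,300
  $781,300 × 16% = $125,008

$125,008 > $79,740, so the tentative minimum tax is the binding amount.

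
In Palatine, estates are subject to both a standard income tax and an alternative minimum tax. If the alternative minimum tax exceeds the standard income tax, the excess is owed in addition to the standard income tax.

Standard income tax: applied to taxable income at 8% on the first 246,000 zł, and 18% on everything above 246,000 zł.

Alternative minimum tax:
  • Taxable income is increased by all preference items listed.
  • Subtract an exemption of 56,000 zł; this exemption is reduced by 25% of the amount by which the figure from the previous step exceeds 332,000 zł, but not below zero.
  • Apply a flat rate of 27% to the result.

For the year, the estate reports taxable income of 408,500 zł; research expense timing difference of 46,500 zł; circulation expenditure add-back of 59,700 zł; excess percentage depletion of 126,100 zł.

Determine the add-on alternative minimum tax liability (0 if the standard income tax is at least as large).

124,086 zł

Alternative minimum tax:
  Adjusted income: 408,500 zł + 46,500 zł + 59,700 zł + 126,100 zł = 640,800 zł
  Exemption: 25% × (640,800 zł − 332,000 zł) = 77,200 zł ≥ 56,000 zł, so the exemption is fully phased out
  Base: 640,800 zł − 0 zł = 640,800 zł
  640,800 zł × 27% = 173,016 zł

Standard income tax:
  246,000 zł × 8% = 19,680 zł
  162,500 zł × 18% = 29,250 zł
  → 48,930 zł

Excess of alternative minimum tax over standard income tax: 173,016 zł − 48,930 zł = 124,086 zł.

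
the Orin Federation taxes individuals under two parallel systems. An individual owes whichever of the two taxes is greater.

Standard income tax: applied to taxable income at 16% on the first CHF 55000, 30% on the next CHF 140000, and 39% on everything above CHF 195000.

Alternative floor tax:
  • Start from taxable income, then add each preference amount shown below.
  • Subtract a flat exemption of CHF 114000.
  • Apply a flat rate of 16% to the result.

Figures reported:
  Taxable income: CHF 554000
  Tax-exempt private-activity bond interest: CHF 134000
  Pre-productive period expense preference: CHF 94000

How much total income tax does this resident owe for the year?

Standard income tax:
  CHF 55000 × 16% = CHF 8800
  CHF 140000 × 30% = CHF 42000
  CHF 359000 × 39% = CHF 140010
  → CHF 190810

Alternative floor tax:
  Adjusted income: CHF 554000 + CHF 134000 + CHF 94000 = CHF 782000
  Less exemption CHF 114000 → base CHF 668000
  CHF 668000 × 16% = CHF 106880

CHF 190810 > CHF 106880, so the standard income tax governs.

CHF 190810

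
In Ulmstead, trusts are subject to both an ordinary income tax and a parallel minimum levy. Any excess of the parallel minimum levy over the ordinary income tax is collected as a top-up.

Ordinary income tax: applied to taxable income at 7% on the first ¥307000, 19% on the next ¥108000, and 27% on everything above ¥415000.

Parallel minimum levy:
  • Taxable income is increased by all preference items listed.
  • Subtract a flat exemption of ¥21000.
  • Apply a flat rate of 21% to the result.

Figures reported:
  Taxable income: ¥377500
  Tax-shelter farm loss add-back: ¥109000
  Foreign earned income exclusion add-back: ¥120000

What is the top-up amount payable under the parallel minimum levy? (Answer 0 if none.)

Parallel minimum levy:
  Adjusted income: ¥377500 + ¥109000 + ¥120000 = ¥606500
  Less exemption ¥21000 → base ¥585500
  ¥585500 × 21% = ¥122955

Ordinary income tax:
  ¥307000 × 7% = ¥21490
  ¥70500 × 19% = ¥13395
  → ¥34885

Excess of parallel minimum levy over ordinary income tax: ¥122955 − ¥34885 = ¥88070.

¥88070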